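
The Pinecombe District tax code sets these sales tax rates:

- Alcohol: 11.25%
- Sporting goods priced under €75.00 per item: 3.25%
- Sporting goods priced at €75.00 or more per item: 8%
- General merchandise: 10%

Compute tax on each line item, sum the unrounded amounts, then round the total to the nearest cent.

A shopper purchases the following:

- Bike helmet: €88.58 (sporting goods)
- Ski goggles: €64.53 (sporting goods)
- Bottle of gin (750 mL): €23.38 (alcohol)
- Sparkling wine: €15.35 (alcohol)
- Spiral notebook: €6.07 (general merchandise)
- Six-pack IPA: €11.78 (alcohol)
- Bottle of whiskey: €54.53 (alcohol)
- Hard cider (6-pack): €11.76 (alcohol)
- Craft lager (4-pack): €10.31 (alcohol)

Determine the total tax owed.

€24.09

Bike helmet €88.58: sporting goods, €75.00 or more → 8% → €7.0864
Ski goggles €64.53: sporting goods, under €75.00 → 3.25% → €2.097225
Bottle of gin (750 mL) €23.38: alcohol → 11.25% → €2.63025
Sparkling wine €15.35: alcohol → 11.25% → €1.726875
Spiral notebook €6.07: general merchandise → 10% → €0.607
Six-pack IPA €11.78: alcohol → 11.25% → €1.32525
Bottle of whiskey €54.53: alcohol → 11.25% → €6.134625
Hard cider (6-pack) €11.76: alcohol → 11.25% → €1.323
Craft lager (4-pack) €10.31: alcohol → 11.25% → €1.159875
Unrounded tax sum = €24.0905 → €24.09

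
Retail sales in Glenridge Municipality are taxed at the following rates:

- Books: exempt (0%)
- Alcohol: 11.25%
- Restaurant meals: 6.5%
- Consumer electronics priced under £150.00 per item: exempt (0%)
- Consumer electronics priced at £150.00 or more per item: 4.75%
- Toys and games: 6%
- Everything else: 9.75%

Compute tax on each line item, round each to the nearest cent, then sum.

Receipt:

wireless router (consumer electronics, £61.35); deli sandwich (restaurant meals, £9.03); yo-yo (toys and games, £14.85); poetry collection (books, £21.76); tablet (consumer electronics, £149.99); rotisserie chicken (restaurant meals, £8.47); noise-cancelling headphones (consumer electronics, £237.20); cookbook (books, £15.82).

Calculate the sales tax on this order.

Wireless router £61.35: consumer electronics, under £150.00 → 0% → £0.00
Deli sandwich £9.03: restaurant meals → 6.5% → £0.59
Yo-yo £14.85: toys and games → 6% → £0.89
Poetry collection £21.76: books → 0% → £0.00
Tablet £149.99: consumer electronics, under £150.00 → 0% → £0.00
Rotisserie chicken £8.47: restaurant meals → 6.5% → £0.55
Noise-cancelling headphones £237.20: consumer electronics, £150.00 or more → 4.75% → £11.27
Cookbook £15.82: books → 0% → £0.00
Total tax = £0.59 + £0.89 + £0.55 + £11.27 = £13.30

£13.30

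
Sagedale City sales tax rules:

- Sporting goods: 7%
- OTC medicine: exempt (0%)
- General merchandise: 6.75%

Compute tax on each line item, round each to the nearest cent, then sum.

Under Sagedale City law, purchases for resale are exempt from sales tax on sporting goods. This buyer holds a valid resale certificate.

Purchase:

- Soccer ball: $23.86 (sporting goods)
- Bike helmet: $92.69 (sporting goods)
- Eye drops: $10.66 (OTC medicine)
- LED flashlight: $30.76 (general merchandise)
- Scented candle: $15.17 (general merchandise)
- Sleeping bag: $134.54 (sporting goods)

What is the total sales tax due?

$3.10

Soccer ball $23.86: sporting goods, buyer-exempt → 0% → $0.00
Bike helmet $92.69: sporting goods, buyer-exempt → 0% → $0.00
Eye drops $10.66: OTC medicine → 0% → $0.00
LED flashlight $30.76: general merchandise → 6.75% → $2.08
Scented candle $15.17: general merchandise → 6.75% → $1.02
Sleeping bag $134.54: sporting goods, buyer-exempt → 0% → $0.00
Total tax = $2.08 + $1.02 = $3.10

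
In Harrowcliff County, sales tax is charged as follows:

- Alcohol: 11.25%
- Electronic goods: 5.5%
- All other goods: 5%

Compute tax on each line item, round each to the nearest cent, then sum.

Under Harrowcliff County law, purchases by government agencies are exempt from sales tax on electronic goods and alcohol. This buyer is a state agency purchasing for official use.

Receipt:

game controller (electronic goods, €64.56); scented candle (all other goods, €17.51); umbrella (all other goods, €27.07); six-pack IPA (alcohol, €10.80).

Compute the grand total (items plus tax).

€122.17

Game controller €64.56: electronic goods, buyer-exempt → 0% → €0.00
Scented candle €17.51: all other goods → 5% → €0.88
Umbrella €27.07: all other goods → 5% → €1.35
Six-pack IPA €10.80: alcohol, buyer-exempt → 0% → €0.00
Subtotal = €119.94; tax = €2.23; total due = €122.17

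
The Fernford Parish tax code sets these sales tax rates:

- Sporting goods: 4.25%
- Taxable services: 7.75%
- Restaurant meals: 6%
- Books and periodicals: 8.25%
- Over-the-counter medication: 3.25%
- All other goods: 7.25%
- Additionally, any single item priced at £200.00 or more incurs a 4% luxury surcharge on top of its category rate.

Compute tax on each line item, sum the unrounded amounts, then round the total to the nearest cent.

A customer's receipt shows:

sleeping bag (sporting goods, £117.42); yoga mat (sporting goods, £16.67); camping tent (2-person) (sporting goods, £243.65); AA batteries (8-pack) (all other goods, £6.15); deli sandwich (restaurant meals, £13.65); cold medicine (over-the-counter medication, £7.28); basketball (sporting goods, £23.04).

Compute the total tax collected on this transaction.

£28.28

Sleeping bag £117.42: sporting goods → 4.25% → £4.99035
Yoga mat £16.67: sporting goods → 4.25% → £0.708475
Camping tent (2-person) £243.65: sporting goods → 4.25% + 4% surcharge = 8.25% → £20.101125
AA batteries (8-pack) £6.15: all other goods → 7.25% → £0.445875
Deli sandwich £13.65: restaurant meals → 6% → £0.819
Cold medicine £7.28: over-the-counter medication → 3.25% → £0.2366
Basketball £23.04: sporting goods → 4.25% → £0.9792
Unrounded tax sum = £28.280625 → £28.28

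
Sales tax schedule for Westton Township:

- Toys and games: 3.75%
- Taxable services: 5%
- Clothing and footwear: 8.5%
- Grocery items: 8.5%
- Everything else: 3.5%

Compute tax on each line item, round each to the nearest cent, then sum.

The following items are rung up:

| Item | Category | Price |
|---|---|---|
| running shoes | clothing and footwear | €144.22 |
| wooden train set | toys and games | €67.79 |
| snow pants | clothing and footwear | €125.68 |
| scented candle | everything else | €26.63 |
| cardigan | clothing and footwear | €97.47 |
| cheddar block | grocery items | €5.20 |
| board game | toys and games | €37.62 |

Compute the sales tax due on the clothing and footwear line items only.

Running shoes €144.22: clothing and footwear → 8.5% → €12.26
Snow pants €125.68: clothing and footwear → 8.5% → €10.68
Cardigan €97.47: clothing and footwear → 8.5% → €8.28
Tax on clothing and footwear = €12.26 + €10.68 + €8.28 = €31.22

€31.22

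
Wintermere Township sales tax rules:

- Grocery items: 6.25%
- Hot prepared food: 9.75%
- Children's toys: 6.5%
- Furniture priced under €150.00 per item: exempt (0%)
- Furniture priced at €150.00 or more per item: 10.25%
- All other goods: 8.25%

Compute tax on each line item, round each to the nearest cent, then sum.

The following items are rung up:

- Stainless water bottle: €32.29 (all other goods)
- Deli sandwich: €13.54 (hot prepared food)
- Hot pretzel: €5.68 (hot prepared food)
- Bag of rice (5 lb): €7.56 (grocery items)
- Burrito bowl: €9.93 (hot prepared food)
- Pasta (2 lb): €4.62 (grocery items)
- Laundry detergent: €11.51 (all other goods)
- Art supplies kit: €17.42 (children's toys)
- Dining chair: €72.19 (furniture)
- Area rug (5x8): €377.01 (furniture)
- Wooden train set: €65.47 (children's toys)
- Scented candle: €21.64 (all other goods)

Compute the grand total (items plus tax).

€691.89

Stainless water bottle €32.29: all other goods → 8.25% → €2.66
Deli sandwich €13.54: hot prepared food → 9.75% → €1.32
Hot pretzel €5.68: hot prepared food → 9.75% → €0.55
Bag of rice (5 lb) €7.56: grocery items → 6.25% → €0.47
Burrito bowl €9.93: hot prepared food → 9.75% → €0.97
Pasta (2 lb) €4.62: grocery items → 6.25% → €0.29
Laundry detergent €11.51: all other goods → 8.25% → €0.95
Art supplies kit €17.42: children's toys → 6.5% → €1.13
Dining chair €72.19: furniture, under €150.00 → 0% → €0.00
Area rug (5x8) €377.01: furniture, €150.00 or more → 10.25% → €38.64
Wooden train set €65.47: children's toys → 6.5% → €4.26
Scented candle €21.64: all other goods → 8.25% → €1.79
Subtotal = €638.86; tax = €53.03; total due = €691.89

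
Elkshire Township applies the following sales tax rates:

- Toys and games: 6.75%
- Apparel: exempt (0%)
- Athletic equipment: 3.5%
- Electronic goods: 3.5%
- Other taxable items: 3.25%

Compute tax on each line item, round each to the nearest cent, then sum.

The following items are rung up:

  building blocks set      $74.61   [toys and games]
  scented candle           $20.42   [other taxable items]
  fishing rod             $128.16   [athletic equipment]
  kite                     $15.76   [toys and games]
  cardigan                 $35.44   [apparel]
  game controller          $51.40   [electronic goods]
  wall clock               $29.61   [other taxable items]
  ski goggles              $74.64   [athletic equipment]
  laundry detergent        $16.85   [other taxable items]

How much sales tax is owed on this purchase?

$17.17

Building blocks set $74.61: toys and games → 6.75% → $5.04
Scented candle $20.42: other taxable items → 3.25% → $0.66
Fishing rod $128.16: athletic equipment → 3.5% → $4.49
Kite $15.76: toys and games → 6.75% → $1.06
Cardigan $35.44: apparel → 0% → $0.00
Game controller $51.40: electronic goods → 3.5% → $1.80
Wall clock $29.61: other taxable items → 3.25% → $0.96
Ski goggles $74.64: athletic equipment → 3.5% → $2.61
Laundry detergent $16.85: other taxable items → 3.25% → $0.55
Total tax = $5.04 + $0.66 + $4.49 + $1.06 + $1.80 + $0.96 + $2.61 + $0.55 = $17.17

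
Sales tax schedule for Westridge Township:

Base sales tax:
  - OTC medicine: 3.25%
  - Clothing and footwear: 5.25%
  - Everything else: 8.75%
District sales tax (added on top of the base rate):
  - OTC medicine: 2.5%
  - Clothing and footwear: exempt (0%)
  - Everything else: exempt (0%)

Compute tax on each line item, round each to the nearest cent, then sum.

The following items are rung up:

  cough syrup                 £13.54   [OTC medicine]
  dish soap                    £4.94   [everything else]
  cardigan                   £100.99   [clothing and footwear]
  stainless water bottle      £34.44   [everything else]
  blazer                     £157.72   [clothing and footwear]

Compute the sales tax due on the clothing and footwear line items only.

Cardigan £100.99: clothing and footwear → 5.25% + 0% district = 5.25% → £5.30
Blazer £157.72: clothing and footwear → 5.25% + 0% district = 5.25% → £8.28
Tax on clothing and footwear = £5.30 + £8.28 = £13.58

£13.58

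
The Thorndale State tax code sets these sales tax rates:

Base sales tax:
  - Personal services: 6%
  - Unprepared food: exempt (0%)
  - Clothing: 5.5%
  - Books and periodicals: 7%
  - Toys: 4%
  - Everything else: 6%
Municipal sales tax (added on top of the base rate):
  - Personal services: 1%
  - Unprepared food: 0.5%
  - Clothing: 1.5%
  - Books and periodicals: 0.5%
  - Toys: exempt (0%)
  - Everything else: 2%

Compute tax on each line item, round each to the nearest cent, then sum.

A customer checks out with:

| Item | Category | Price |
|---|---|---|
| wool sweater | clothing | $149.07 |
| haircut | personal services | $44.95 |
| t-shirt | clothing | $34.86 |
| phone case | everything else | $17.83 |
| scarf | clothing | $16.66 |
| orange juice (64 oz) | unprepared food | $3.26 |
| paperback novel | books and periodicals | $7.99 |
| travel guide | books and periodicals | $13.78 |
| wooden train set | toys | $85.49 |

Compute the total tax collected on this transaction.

Wool sweater $149.07: clothing → 5.5% + 1.5% municipal = 7% → $10.43
Haircut $44.95: personal services → 6% + 1% municipal = 7% → $3.15
T-shirt $34.86: clothing → 5.5% + 1.5% municipal = 7% → $2.44
Phone case $17.83: everything else → 6% + 2% municipal = 8% → $1.43
Scarf $16.66: clothing → 5.5% + 1.5% municipal = 7% → $1.17
Orange juice (64 oz) $3.26: unprepared food → 0% + 0.5% municipal = 0.5% → $0.02
Paperback novel $7.99: books and periodicals → 7% + 0.5% municipal = 7.5% → $0.60
Travel guide $13.78: books and periodicals → 7% + 0.5% municipal = 7.5% → $1.03
Wooden train set $85.49: toys → 4% + 0% municipal = 4% → $3.42
Total tax = $10.43 + $3.15 + $2.44 + $1.43 + $1.17 + $0.02 + $0.60 + $1.03 + $3.42 = $23.69

$23.69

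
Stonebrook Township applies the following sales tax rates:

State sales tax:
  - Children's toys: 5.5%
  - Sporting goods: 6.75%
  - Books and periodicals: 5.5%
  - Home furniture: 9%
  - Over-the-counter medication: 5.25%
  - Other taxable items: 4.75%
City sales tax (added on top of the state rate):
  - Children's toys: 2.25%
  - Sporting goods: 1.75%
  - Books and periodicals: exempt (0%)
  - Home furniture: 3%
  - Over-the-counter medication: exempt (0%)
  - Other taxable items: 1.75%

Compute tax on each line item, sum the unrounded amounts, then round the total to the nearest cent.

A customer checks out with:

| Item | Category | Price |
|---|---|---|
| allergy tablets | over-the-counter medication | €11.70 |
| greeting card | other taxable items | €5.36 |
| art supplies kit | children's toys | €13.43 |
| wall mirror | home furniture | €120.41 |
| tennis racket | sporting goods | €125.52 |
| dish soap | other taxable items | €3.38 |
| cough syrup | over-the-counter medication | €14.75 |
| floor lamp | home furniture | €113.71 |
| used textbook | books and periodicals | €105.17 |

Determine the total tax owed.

Allergy tablets €11.70: over-the-counter medication → 5.25% + 0% city = 5.25% → €0.61425
Greeting card €5.36: other taxable items → 4.75% + 1.75% city = 6.5% → €0.3484
Art supplies kit €13.43: children's toys → 5.5% + 2.25% city = 7.75% → €1.040825
Wall mirror €120.41: home furniture → 9% + 3% city = 12% → €14.4492
Tennis racket €125.52: sporting goods → 6.75% + 1.75% city = 8.5% → €10.6692
Dish soap €3.38: other taxable items → 4.75% + 1.75% city = 6.5% → €0.2197
Cough syrup €14.75: over-the-counter medication → 5.25% + 0% city = 5.25% → €0.774375
Floor lamp €113.71: home furniture → 9% + 3% city = 12% → €13.6452
Used textbook €105.17: books and periodicals → 5.5% + 0% city = 5.5% → €5.78435
Unrounded tax sum = €47.5455 → €47.55

€47.55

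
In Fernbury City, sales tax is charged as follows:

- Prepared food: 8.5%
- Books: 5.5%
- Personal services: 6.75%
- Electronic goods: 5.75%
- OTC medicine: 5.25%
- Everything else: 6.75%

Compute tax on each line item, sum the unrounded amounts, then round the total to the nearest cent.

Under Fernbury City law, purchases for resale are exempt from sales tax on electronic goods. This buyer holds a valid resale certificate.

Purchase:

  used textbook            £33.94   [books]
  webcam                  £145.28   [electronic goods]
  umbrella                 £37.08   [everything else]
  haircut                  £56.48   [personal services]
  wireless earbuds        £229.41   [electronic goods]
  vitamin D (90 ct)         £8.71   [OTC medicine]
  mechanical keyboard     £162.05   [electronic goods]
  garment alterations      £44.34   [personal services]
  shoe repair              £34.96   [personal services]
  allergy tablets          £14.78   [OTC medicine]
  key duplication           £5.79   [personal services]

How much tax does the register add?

Used textbook £33.94: books → 5.5% → £1.8667
Webcam £145.28: electronic goods, buyer-exempt → 0% → £0.00
Umbrella £37.08: everything else → 6.75% → £2.5029
Haircut £56.48: personal services → 6.75% → £3.8124
Wireless earbuds £229.41: electronic goods, buyer-exempt → 0% → £0.00
Vitamin D (90 ct) £8.71: OTC medicine → 5.25% → £0.457275
Mechanical keyboard £162.05: electronic goods, buyer-exempt → 0% → £0.00
Garment alterations £44.34: personal services → 6.75% → £2.99295
Shoe repair £34.96: personal services → 6.75% → £2.3598
Allergy tablets £14.78: OTC medicine → 5.25% → £0.77595
Key duplication £5.79: personal services → 6.75% → £0.390825
Unrounded tax sum = £15.1588 → £15.16

£15.16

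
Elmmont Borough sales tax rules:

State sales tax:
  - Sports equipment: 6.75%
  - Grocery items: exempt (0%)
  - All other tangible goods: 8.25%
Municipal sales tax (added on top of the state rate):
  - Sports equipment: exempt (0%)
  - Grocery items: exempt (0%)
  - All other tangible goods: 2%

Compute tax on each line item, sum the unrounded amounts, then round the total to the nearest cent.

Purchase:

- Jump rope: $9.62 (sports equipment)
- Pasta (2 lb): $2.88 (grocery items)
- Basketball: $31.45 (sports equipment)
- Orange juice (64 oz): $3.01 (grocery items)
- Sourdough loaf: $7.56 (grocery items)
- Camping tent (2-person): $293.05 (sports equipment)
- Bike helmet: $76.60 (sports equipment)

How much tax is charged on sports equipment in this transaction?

Jump rope $9.62: sports equipment → 6.75% + 0% municipal = 6.75% → $0.64935
Basketball $31.45: sports equipment → 6.75% + 0% municipal = 6.75% → $2.122875
Camping tent (2-person) $293.05: sports equipment → 6.75% + 0% municipal = 6.75% → $19.780875
Bike helmet $76.60: sports equipment → 6.75% + 0% municipal = 6.75% → $5.1705
Tax on sports equipment: unrounded sum = $27.7236 → $27.72

$27.72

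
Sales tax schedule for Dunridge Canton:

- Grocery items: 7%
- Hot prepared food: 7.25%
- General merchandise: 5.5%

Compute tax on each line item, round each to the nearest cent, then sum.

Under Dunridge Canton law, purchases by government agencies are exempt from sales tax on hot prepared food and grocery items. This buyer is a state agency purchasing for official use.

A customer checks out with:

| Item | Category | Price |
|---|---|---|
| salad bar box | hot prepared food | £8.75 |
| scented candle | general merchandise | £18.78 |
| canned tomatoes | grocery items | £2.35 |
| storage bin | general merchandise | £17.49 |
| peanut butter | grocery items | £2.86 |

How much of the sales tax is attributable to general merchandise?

Scented candle £18.78: general merchandise → 5.5% → £1.03
Storage bin £17.49: general merchandise → 5.5% → £0.96
Tax on general merchandise = £1.03 + £0.96 = £1.99

£1.99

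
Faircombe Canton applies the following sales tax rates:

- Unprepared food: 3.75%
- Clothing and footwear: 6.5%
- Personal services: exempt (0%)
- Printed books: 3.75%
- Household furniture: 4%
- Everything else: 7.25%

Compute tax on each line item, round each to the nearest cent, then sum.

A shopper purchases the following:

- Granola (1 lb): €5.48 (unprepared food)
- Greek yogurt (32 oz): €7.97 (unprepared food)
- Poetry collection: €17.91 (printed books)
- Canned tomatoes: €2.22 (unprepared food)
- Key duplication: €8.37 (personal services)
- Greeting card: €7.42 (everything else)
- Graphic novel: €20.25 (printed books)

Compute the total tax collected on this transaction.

€2.56

Granola (1 lb) €5.48: unprepared food → 3.75% → €0.21
Greek yogurt (32 oz) €7.97: unprepared food → 3.75% → €0.30
Poetry collection €17.91: printed books → 3.75% → €0.67
Canned tomatoes €2.22: unprepared food → 3.75% → €0.08
Key duplication €8.37: personal services → 0% → €0.00
Greeting card €7.42: everything else → 7.25% → €0.54
Graphic novel €20.25: printed books → 3.75% → €0.76
Total tax = €0.21 + €0.30 + €0.67 + €0.08 + €0.54 + €0.76 = €2.56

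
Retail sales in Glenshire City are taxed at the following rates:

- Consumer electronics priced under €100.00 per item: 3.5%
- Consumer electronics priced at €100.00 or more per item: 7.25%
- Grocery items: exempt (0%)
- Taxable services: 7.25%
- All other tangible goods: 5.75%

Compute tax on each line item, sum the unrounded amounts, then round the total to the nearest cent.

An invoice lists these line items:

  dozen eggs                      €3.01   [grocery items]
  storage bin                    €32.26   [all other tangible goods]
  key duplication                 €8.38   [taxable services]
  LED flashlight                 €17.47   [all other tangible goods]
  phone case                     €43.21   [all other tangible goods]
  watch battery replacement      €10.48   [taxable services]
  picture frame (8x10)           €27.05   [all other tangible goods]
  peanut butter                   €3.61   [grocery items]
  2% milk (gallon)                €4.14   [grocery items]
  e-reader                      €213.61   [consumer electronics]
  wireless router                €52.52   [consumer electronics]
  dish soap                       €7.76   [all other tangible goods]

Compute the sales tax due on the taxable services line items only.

Key duplication €8.38: taxable services → 7.25% → €0.60755
Watch battery replacement €10.48: taxable services → 7.25% → €0.7598
Tax on taxable services: unrounded sum = €1.36735 → €1.37

€1.37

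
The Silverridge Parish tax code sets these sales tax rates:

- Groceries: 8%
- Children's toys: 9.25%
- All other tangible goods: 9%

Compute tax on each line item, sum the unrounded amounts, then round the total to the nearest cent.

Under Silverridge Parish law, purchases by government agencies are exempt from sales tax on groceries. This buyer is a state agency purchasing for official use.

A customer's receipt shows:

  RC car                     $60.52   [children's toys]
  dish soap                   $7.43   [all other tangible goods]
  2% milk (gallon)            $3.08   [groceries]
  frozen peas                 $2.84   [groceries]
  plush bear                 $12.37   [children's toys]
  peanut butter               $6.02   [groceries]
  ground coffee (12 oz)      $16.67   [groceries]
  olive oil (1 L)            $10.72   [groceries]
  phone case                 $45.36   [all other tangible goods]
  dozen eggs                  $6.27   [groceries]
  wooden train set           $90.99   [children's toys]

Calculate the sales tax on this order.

RC car $60.52: children's toys → 9.25% → $5.5981
Dish soap $7.43: all other tangible goods → 9% → $0.6687
2% milk (gallon) $3.08: groceries, buyer-exempt → 0% → $0.00
Frozen peas $2.84: groceries, buyer-exempt → 0% → $0.00
Plush bear $12.37: children's toys → 9.25% → $1.144225
Peanut butter $6.02: groceries, buyer-exempt → 0% → $0.00
Ground coffee (12 oz) $16.67: groceries, buyer-exempt → 0% → $0.00
Olive oil (1 L) $10.72: groceries, buyer-exempt → 0% → $0.00
Phone case $45.36: all other tangible goods → 9% → $4.0824
Dozen eggs $6.27: groceries, buyer-exempt → 0% → $0.00
Wooden train set $90.99: children's toys → 9.25% → $8.416575
Unrounded tax sum = $19.91 → $19.91

$19.91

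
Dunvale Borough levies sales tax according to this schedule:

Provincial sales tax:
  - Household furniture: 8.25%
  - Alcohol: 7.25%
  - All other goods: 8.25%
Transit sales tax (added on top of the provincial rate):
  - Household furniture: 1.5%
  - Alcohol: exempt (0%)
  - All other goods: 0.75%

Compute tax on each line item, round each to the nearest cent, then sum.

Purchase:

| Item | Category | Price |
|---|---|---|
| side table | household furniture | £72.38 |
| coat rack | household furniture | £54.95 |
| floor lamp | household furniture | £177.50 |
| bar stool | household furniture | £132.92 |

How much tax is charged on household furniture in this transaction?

Side table £72.38: household furniture → 8.25% + 1.5% transit = 9.75% → £7.06
Coat rack £54.95: household furniture → 8.25% + 1.5% transit = 9.75% → £5.36
Floor lamp £177.50: household furniture → 8.25% + 1.5% transit = 9.75% → £17.31
Bar stool £132.92: household furniture → 8.25% + 1.5% transit = 9.75% → £12.96
Tax on household furniture = £7.06 + £5.36 + £17.31 + £12.96 = £42.69

£42.69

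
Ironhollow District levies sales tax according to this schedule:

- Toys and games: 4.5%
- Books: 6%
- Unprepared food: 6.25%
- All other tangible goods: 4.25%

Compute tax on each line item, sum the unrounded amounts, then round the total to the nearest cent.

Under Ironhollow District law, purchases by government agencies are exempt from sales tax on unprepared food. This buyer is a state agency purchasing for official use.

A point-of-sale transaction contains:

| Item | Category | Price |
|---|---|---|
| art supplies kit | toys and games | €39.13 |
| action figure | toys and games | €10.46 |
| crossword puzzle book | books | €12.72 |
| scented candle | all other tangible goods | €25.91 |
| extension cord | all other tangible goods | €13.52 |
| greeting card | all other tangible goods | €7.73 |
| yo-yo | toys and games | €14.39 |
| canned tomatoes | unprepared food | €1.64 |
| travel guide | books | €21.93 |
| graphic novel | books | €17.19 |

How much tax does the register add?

€7.99

Art supplies kit €39.13: toys and games → 4.5% → €1.76085
Action figure €10.46: toys and games → 4.5% → €0.4707
Crossword puzzle book €12.72: books → 6% → €0.7632
Scented candle €25.91: all other tangible goods → 4.25% → €1.101175
Extension cord €13.52: all other tangible goods → 4.25% → €0.5746
Greeting card €7.73: all other tangible goods → 4.25% → €0.328525
Yo-yo €14.39: toys and games → 4.5% → €0.64755
Canned tomatoes €1.64: unprepared food, buyer-exempt → 0% → €0.00
Travel guide €21.93: books → 6% → €1.3158
Graphic novel €17.19: books → 6% → €1.0314
Unrounded tax sum = €7.9938 → €7.99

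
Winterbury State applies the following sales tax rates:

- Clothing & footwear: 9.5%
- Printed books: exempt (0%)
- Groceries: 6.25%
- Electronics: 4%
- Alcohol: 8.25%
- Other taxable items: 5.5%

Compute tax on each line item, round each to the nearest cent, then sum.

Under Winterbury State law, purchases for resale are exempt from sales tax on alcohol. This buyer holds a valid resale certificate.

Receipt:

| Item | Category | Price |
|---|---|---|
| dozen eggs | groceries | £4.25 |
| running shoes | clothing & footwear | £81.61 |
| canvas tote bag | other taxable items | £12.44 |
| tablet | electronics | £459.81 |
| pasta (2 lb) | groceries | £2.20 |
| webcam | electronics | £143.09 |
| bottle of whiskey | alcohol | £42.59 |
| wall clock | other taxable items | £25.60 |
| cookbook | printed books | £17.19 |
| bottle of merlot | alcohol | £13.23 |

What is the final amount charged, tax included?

Dozen eggs £4.25: groceries → 6.25% → £0.27
Running shoes £81.61: clothing & footwear → 9.5% → £7.75
Canvas tote bag £12.44: other taxable items → 5.5% → £0.68
Tablet £459.81: electronics → 4% → £18.39
Pasta (2 lb) £2.20: groceries → 6.25% → £0.14
Webcam £143.09: electronics → 4% → £5.72
Bottle of whiskey £42.59: alcohol, buyer-exempt → 0% → £0.00
Wall clock £25.60: other taxable items → 5.5% → £1.41
Cookbook £17.19: printed books → 0% → £0.00
Bottle of merlot £13.23: alcohol, buyer-exempt → 0% → £0.00
Subtotal = £802.01; tax = £34.36; total due = £836.37

£836.37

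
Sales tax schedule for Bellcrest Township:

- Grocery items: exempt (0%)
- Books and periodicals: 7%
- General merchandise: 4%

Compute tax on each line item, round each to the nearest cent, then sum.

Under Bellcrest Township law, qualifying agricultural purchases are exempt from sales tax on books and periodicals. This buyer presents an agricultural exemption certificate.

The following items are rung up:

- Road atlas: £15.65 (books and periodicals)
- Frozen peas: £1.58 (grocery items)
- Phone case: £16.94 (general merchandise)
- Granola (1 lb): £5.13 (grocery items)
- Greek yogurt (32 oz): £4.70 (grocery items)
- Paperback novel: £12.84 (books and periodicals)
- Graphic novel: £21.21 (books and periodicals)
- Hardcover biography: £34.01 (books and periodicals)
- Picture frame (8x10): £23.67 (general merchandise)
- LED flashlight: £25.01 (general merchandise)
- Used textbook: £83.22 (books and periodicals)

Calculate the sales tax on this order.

Road atlas £15.65: books and periodicals, buyer-exempt → 0% → £0.00
Frozen peas £1.58: grocery items → 0% → £0.00
Phone case £16.94: general merchandise → 4% → £0.68
Granola (1 lb) £5.13: grocery items → 0% → £0.00
Greek yogurt (32 oz) £4.70: grocery items → 0% → £0.00
Paperback novel £12.84: books and periodicals, buyer-exempt → 0% → £0.00
Graphic novel £21.21: books and periodicals, buyer-exempt → 0% → £0.00
Hardcover biography £34.01: books and periodicals, buyer-exempt → 0% → £0.00
Picture frame (8x10) £23.67: general merchandise → 4% → £0.95
LED flashlight £25.01: general merchandise → 4% → £1.00
Used textbook £83.22: books and periodicals, buyer-exempt → 0% → £0.00
Total tax = £0.68 + £0.95 + £1.00 = £2.63

£2.63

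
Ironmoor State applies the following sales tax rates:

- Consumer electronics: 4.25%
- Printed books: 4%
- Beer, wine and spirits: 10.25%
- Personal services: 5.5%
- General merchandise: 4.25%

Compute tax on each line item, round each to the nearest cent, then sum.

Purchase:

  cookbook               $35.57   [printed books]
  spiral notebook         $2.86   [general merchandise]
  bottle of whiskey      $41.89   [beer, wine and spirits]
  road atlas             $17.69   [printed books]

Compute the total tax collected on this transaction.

Cookbook $35.57: printed books → 4% → $1.42
Spiral notebook $2.86: general merchandise → 4.25% → $0.12
Bottle of whiskey $41.89: beer, wine and spirits → 10.25% → $4.29
Road atlas $17.69: printed books → 4% → $0.71
Total tax = $1.42 + $0.12 + $4.29 + $0.71 = $6.54

$6.54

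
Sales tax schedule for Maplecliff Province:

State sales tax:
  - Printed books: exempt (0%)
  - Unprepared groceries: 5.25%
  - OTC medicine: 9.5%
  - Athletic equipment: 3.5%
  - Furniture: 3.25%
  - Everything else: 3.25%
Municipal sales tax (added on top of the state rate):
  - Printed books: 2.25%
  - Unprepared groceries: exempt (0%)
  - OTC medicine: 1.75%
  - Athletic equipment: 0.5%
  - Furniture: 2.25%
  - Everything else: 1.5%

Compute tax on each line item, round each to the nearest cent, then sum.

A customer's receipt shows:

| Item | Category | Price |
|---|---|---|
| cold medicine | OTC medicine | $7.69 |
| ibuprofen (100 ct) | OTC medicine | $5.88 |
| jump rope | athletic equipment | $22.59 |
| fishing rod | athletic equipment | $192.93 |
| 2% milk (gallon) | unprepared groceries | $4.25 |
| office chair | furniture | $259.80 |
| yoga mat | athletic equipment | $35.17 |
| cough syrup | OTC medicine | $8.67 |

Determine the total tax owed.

Cold medicine $7.69: OTC medicine → 9.5% + 1.75% municipal = 11.25% → $0.87
Ibuprofen (100 ct) $5.88: OTC medicine → 9.5% + 1.75% municipal = 11.25% → $0.66
Jump rope $22.59: athletic equipment → 3.5% + 0.5% municipal = 4% → $0.90
Fishing rod $192.93: athletic equipment → 3.5% + 0.5% municipal = 4% → $7.72
2% milk (gallon) $4.25: unprepared groceries → 5.25% + 0% municipal = 5.25% → $0.22
Office chair $259.80: furniture → 3.25% + 2.25% municipal = 5.5% → $14.29
Yoga mat $35.17: athletic equipment → 3.5% + 0.5% municipal = 4% → $1.41
Cough syrup $8.67: OTC medicine → 9.5% + 1.75% municipal = 11.25% → $0.98
Total tax = $0.87 + $0.66 + $0.90 + $7.72 + $0.22 + $14.29 + $1.41 + $0.98 = $27.05

$27.05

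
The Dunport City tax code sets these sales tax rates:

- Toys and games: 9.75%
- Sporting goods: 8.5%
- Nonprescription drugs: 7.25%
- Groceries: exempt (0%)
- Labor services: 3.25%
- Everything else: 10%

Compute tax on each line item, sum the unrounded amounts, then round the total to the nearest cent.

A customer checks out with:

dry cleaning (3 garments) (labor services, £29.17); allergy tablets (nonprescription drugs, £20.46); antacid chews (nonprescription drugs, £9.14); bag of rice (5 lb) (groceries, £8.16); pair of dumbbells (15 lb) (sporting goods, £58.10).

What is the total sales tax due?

£8.03

Dry cleaning (3 garments) £29.17: labor services → 3.25% → £0.948025
Allergy tablets £20.46: nonprescription drugs → 7.25% → £1.48335
Antacid chews £9.14: nonprescription drugs → 7.25% → £0.66265
Bag of rice (5 lb) £8.16: groceries → 0% → £0.00
Pair of dumbbells (15 lb) £58.10: sporting goods → 8.5% → £4.9385
Unrounded tax sum = £8.032525 → £8.03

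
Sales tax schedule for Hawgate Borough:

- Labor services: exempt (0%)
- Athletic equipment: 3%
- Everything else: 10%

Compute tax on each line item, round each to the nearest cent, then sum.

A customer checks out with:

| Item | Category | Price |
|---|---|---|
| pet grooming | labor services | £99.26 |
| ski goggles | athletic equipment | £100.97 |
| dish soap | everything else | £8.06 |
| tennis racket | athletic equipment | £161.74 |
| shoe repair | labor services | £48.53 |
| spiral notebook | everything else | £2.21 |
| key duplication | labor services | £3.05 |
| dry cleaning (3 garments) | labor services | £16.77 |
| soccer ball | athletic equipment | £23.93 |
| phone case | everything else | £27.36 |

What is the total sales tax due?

£12.37

Pet grooming £99.26: labor services → 0% → £0.00
Ski goggles £100.97: athletic equipment → 3% → £3.03
Dish soap £8.06: everything else → 10% → £0.81
Tennis racket £161.74: athletic equipment → 3% → £4.85
Shoe repair £48.53: labor services → 0% → £0.00
Spiral notebook £2.21: everything else → 10% → £0.22
Key duplication £3.05: labor services → 0% → £0.00
Dry cleaning (3 garments) £16.77: labor services → 0% → £0.00
Soccer ball £23.93: athletic equipment → 3% → £0.72
Phone case £27.36: everything else → 10% → £2.74
Total tax = £3.03 + £0.81 + £4.85 + £0.22 + £0.72 + £2.74 = £12.37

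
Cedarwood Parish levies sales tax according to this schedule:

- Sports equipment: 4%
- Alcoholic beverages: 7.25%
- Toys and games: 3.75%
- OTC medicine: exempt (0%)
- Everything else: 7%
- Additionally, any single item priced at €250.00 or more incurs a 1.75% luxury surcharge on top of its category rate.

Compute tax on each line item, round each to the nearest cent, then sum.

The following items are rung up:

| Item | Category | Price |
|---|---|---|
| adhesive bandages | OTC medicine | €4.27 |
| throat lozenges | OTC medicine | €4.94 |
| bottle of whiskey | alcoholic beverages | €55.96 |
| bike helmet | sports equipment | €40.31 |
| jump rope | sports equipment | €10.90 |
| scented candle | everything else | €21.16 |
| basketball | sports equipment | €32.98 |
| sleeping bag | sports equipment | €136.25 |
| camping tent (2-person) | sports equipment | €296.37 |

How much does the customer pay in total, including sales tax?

€634.54

Adhesive bandages €4.27: OTC medicine → 0% → €0.00
Throat lozenges €4.94: OTC medicine → 0% → €0.00
Bottle of whiskey €55.96: alcoholic beverages → 7.25% → €4.06
Bike helmet €40.31: sports equipment → 4% → €1.61
Jump rope €10.90: sports equipment → 4% → €0.44
Scented candle €21.16: everything else → 7% → €1.48
Basketball €32.98: sports equipment → 4% → €1.32
Sleeping bag €136.25: sports equipment → 4% → €5.45
Camping tent (2-person) €296.37: sports equipment → 4% + 1.75% surcharge = 5.75% → €17.04
Subtotal = €603.14; tax = €31.40; total due = €634.54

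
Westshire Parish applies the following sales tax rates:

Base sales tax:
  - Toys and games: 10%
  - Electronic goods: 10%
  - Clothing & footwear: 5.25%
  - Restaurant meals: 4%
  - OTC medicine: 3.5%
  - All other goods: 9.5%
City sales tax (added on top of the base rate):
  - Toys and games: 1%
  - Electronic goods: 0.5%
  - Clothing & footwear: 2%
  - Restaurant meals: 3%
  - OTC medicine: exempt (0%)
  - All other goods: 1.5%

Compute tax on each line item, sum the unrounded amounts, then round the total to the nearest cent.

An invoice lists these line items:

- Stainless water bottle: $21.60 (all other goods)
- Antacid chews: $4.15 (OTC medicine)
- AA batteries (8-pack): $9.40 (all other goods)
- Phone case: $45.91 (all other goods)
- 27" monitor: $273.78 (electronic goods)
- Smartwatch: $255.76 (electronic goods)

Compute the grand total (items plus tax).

$674.81

Stainless water bottle $21.60: all other goods → 9.5% + 1.5% city = 11% → $2.376
Antacid chews $4.15: OTC medicine → 3.5% + 0% city = 3.5% → $0.14525
AA batteries (8-pack) $9.40: all other goods → 9.5% + 1.5% city = 11% → $1.034
Phone case $45.91: all other goods → 9.5% + 1.5% city = 11% → $5.0501
27" monitor $273.78: electronic goods → 10% + 0.5% city = 10.5% → $28.7469
Smartwatch $255.76: electronic goods → 10% + 0.5% city = 10.5% → $26.8548
Subtotal = $610.60; unrounded tax = $64.20705 → $64.21; total due = $674.81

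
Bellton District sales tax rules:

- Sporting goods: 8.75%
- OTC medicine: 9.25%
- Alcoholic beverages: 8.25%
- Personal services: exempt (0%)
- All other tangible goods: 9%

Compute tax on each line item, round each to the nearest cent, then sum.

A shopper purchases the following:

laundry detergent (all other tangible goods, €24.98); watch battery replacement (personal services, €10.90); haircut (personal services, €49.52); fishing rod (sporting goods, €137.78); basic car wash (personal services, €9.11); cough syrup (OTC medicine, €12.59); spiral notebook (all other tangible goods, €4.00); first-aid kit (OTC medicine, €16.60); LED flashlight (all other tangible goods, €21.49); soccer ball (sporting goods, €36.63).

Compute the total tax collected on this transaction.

€22.51

Laundry detergent €24.98: all other tangible goods → 9% → €2.25
Watch battery replacement €10.90: personal services → 0% → €0.00
Haircut €49.52: personal services → 0% → €0.00
Fishing rod €137.78: sporting goods → 8.75% → €12.06
Basic car wash €9.11: personal services → 0% → €0.00
Cough syrup €12.59: OTC medicine → 9.25% → €1.16
Spiral notebook €4.00: all other tangible goods → 9% → €0.36
First-aid kit €16.60: OTC medicine → 9.25% → €1.54
LED flashlight €21.49: all other tangible goods → 9% → €1.93
Soccer ball €36.63: sporting goods → 8.75% → €3.21
Total tax = €2.25 + €12.06 + €1.16 + €0.36 + €1.54 + €1.93 + €3.21 = €22.51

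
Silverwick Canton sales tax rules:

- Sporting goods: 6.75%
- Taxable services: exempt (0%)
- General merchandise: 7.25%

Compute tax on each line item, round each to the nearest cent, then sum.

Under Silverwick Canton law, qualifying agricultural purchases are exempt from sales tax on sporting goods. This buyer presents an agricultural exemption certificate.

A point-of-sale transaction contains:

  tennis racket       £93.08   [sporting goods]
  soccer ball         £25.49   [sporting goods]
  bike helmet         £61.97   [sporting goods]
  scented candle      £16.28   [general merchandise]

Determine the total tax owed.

£1.18

Tennis racket £93.08: sporting goods, buyer-exempt → 0% → £0.00
Soccer ball £25.49: sporting goods, buyer-exempt → 0% → £0.00
Bike helmet £61.97: sporting goods, buyer-exempt → 0% → £0.00
Scented candle £16.28: general merchandise → 7.25% → £1.18
Total tax = £1.18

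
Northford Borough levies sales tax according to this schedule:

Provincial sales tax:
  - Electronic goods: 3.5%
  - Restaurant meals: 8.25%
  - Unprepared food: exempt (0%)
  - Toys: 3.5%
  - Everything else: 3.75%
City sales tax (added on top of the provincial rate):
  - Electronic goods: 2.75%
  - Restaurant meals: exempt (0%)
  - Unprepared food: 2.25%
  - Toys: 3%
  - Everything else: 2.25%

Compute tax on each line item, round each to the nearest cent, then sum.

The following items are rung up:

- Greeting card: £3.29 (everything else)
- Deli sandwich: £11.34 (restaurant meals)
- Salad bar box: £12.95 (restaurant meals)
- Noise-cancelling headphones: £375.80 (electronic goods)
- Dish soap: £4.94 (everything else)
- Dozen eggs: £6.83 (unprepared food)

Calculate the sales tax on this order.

Greeting card £3.29: everything else → 3.75% + 2.25% city = 6% → £0.20
Deli sandwich £11.34: restaurant meals → 8.25% + 0% city = 8.25% → £0.94
Salad bar box £12.95: restaurant meals → 8.25% + 0% city = 8.25% → £1.07
Noise-cancelling headphones £375.80: electronic goods → 3.5% + 2.75% city = 6.25% → £23.49
Dish soap £4.94: everything else → 3.75% + 2.25% city = 6% → £0.30
Dozen eggs £6.83: unprepared food → 0% + 2.25% city = 2.25% → £0.15
Total tax = £0.20 + £0.94 + £1.07 + £23.49 + £0.30 + £0.15 = £26.15

£26.15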